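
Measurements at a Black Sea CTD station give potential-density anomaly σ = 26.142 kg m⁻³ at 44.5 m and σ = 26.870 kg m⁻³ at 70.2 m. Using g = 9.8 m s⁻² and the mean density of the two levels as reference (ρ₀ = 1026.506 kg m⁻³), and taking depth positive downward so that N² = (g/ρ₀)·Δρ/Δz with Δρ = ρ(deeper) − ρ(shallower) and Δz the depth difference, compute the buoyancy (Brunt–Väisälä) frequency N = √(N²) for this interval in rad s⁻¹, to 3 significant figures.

Δρ = 1026.870 − 1026.142 = 0.728 kg m⁻³ over Δz = 70.2 − 44.5 = 25.7 m.
N² = (9.8/1026.506) × (0.728/25.7) = 2.7043 × 10⁻⁴ s⁻².
N = √(2.7043 × 10⁻⁴) = 0.016445 rad s⁻¹ ≈ 0.0164 rad s⁻¹.
N² > 0, so the interval is statically stable.

0.0164 rad s⁻¹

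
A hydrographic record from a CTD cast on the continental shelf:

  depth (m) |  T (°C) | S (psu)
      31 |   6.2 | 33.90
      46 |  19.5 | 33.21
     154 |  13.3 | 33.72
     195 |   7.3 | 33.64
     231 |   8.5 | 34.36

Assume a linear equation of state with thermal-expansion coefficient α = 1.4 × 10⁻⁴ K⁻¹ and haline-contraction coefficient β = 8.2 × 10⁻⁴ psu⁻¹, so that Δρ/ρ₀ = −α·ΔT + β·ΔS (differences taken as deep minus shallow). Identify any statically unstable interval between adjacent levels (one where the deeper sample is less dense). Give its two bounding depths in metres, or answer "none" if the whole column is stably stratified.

Evaluate Δρ/ρ₀ = −αΔT + βΔS across each adjacent pair:
  31–46 m: −αΔT+βΔS = −(1.4 × 10⁻⁴)(+13.3)+(8.2 × 10⁻⁴)(-0.69) = -2.4 × 10⁻³ → UNSTABLE
  46–154 m: −αΔT+βΔS = −(1.4 × 10⁻⁴)(-6.2)+(8.2 × 10⁻⁴)(+0.51) = 1.3 × 10⁻³ → stable
  154–195 m: −αΔT+βΔS = −(1.4 × 10⁻⁴)(-6.0)+(8.2 × 10⁻⁴)(-0.08) = 7.7 × 10⁻⁴ → stable
  195–231 m: −αΔT+βΔS = −(1.4 × 10⁻⁴)(+1.2)+(8.2 × 10⁻⁴)(+0.72) = 4.2 × 10⁻⁴ → stable
The 31–46 m interval has Δρ < 0: lighter water underlies denser water.

31–46 m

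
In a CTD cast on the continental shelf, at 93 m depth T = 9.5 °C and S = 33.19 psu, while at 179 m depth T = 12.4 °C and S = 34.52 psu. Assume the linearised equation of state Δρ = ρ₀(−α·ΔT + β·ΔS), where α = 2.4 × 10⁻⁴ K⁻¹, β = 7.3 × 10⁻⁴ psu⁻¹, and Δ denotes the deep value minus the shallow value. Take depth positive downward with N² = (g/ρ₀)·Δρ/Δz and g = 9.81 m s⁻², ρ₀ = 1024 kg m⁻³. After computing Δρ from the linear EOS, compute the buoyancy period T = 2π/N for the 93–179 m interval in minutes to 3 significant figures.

ΔT = +2.9 K, ΔS = +1.33 psu (deep − shallow).
Δρ/ρ₀ = −αΔT + βΔS = -6.96 × 10⁻⁴ + 9.709 × 10⁻⁴ = 2.749 × 10⁻⁴, so Δρ ≈ 0.2815 kg m⁻³.
N² = (g/ρ₀)·Δρ/Δz = g·(Δρ/ρ₀)/Δz = 9.81 × 2.749 × 10⁻⁴ / 86 = 3.1358 × 10⁻⁵ s⁻².
N = √(3.1358 × 10⁻⁵) = 5.5998 × 10⁻³ rad s⁻¹ → T = 2π/N = 1.1220 × 10³ s = 18.700 min ≈ 18.7 min.

18.7 min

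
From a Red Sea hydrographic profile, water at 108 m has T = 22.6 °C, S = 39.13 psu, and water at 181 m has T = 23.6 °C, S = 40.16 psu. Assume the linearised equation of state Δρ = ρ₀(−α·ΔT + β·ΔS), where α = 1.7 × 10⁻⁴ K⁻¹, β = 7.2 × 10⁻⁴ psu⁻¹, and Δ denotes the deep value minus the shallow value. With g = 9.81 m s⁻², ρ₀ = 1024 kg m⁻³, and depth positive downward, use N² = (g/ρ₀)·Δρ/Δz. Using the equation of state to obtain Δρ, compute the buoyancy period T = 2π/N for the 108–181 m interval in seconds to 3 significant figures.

ΔT = +1.0 K, ΔS = +1.03 psu (deep − shallow).
Δρ/ρ₀ = −αΔT + βΔS = -1.70 × 10⁻⁴ + 7.416 × 10⁻⁴ = 5.716 × 10⁻⁴, so Δρ ≈ 0.5853 kg m⁻³.
N² = (g/ρ₀)·Δρ/Δz = g·(Δρ/ρ₀)/Δz = 9.81 × 5.716 × 10⁻⁴ / 73 = 7.6814 × 10⁻⁵ s⁻².
N = √(7.6814 × 10⁻⁵) = 8.7644 × 10⁻³ rad s⁻¹ → T = 2π/N = 716.90 s ≈ 717 s.

717 s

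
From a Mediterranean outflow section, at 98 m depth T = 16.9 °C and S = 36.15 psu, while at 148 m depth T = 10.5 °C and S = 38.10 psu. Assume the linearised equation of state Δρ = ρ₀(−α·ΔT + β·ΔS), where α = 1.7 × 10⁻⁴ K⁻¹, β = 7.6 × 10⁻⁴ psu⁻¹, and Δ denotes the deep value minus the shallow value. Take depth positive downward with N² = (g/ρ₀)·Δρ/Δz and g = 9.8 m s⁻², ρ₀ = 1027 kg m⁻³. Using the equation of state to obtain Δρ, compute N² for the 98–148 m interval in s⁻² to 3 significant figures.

ΔT = -6.4 K, ΔS = +1.95 psu (deep − shallow).
Δρ/ρ₀ = −αΔT + βΔS = 1.088 × 10⁻³ + 1.482 × 10⁻³ = 2.57 × 10⁻³, so Δρ ≈ 2.639 kg m⁻³.
N² = (g/ρ₀)·Δρ/Δz = g·(Δρ/ρ₀)/Δz = 9.8 × 2.57 × 10⁻³ / 50 = 5.0372 × 10⁻⁴ s⁻² ≈ 5.04 × 10⁻⁴ s⁻².

5.04 × 10⁻⁴ s⁻²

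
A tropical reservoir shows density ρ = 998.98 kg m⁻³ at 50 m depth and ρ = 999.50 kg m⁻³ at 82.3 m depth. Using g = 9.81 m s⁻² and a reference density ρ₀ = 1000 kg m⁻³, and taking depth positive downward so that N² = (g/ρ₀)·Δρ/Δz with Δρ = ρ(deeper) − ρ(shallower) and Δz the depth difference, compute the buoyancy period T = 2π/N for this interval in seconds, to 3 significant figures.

Δρ = 999.50 − 998.98 = 0.52 kg m⁻³ over Δz = 82.3 − 50 = 32.3 m.
N² = (9.81/1000) × (0.52/32.3) = 1.5793 × 10⁻⁴ s⁻².
N = √(1.5793 × 10⁻⁴) = 0.012567 rad s⁻¹, so T = 2π/N = 499.97 s ≈ 500 s.

500 s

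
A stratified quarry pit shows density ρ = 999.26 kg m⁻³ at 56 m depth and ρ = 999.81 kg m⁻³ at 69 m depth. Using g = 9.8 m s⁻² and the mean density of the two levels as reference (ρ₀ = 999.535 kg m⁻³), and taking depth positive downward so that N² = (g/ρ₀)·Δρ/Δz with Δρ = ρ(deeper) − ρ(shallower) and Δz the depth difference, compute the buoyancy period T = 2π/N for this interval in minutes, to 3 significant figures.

Δρ = 999.81 − 999.26 = 0.55 kg m⁻³ over Δz = 69 − 56 = 13 m.
N² = (9.8/999.535) × (0.55/13) = 4.1481 × 10⁻⁴ s⁻².
N = √(4.1481 × 10⁻⁴) = 0.020367 rad s⁻¹, so T = 2π/N = 308.50 s = 5.1417 min ≈ 5.14 min.

5.14 min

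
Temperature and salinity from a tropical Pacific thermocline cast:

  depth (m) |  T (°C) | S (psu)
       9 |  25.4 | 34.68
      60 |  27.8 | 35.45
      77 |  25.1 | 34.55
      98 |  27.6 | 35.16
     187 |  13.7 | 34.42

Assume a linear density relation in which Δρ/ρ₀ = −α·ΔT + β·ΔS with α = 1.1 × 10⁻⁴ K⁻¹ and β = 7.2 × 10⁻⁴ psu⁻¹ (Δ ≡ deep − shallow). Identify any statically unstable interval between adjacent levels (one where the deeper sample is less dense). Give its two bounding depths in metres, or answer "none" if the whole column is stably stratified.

Evaluate Δρ/ρ₀ = −αΔT + βΔS across each adjacent pair:
  9–60 m: −αΔT+βΔS = −(1.1 × 10⁻⁴)(+2.4)+(7.2 × 10⁻⁴)(+0.77) = 2.9 × 10⁻⁴ → stable
  60–77 m: −αΔT+βΔS = −(1.1 × 10⁻⁴)(-2.7)+(7.2 × 10⁻⁴)(-0.90) = -3.5 × 10⁻⁴ → UNSTABLE
  77–98 m: −αΔT+βΔS = −(1.1 × 10⁻⁴)(+2.5)+(7.2 × 10⁻⁴)(+0.61) = 1.6 × 10⁻⁴ → stable
  98–187 m: −αΔT+βΔS = −(1.1 × 10⁻⁴)(-13.9)+(7.2 × 10⁻⁴)(-0.74) = 1.0 × 10⁻³ → stable
The 60–77 m interval has Δρ < 0: lighter water underlies denser water.

60–77 m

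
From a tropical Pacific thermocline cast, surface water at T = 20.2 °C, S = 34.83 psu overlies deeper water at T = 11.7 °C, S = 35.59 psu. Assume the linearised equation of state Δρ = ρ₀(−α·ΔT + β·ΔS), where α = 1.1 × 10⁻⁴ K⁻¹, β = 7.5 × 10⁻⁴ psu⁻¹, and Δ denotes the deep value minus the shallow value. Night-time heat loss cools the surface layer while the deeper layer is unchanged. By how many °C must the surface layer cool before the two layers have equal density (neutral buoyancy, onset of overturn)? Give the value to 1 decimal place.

13.7 °C

Neutral buoyancy requires Δρ = 0, i.e. −α(T_deep − T_surf′) + β(S_deep − S_surf) = 0.
T_surf′ = T_deep − (β/α)·ΔS = 11.7 − (7.5 × 10⁻⁴/1.1 × 10⁻⁴)·(+0.76) = 6.518 °C.
Cooling required: 20.2 − (6.518) = 13.682 °C.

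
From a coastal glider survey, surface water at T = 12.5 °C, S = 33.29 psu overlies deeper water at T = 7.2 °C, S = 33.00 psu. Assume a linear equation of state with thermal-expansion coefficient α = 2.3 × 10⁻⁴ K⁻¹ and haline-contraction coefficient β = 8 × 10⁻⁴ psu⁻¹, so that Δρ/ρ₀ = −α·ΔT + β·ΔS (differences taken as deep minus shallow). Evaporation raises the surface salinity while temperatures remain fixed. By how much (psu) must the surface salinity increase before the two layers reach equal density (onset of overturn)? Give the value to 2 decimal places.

Neutral buoyancy requires −α(T_deep − T_surf) + β(S_deep − S_surf′) = 0.
S_surf′ = S_deep − (α/β)·ΔT = 33.00 − (2.3 × 10⁻⁴/8 × 10⁻⁴)·(-5.3) = 34.5237 psu.
Increase required: 34.5237 − 33.29 = 1.2337 psu.

1.23 psu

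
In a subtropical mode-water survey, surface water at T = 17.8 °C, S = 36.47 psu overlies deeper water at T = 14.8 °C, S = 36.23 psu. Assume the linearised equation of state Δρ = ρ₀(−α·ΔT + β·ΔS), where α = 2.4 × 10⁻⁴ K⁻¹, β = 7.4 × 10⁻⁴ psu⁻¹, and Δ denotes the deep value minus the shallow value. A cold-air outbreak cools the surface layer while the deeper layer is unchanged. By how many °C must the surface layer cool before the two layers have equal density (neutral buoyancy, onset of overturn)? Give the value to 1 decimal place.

Neutral buoyancy requires Δρ = 0, i.e. −α(T_deep − T_surf′) + β(S_deep − S_surf) = 0.
T_surf′ = T_deep − (β/α)·ΔS = 14.8 − (7.4 × 10⁻⁴/2.4 × 10⁻⁴)·(-0.24) = 15.540 °C.
Cooling required: 17.8 − (15.540) = 2.260 °C.

2.3 °C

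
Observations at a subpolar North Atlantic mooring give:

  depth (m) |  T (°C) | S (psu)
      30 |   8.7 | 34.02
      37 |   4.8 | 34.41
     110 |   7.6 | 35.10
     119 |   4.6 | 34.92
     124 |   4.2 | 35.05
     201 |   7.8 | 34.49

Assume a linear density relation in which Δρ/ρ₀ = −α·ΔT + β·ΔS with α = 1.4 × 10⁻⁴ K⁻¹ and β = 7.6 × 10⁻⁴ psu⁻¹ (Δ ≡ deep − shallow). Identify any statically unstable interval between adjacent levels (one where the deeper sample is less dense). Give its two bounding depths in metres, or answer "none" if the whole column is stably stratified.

Evaluate Δρ/ρ₀ = −αΔT + βΔS across each adjacent pair:
  30–37 m: −αΔT+βΔS = −(1.4 × 10⁻⁴)(-3.9)+(7.6 × 10⁻⁴)(+0.39) = 8.4 × 10⁻⁴ → stable
  37–110 m: −αΔT+βΔS = −(1.4 × 10⁻⁴)(+2.8)+(7.6 × 10⁻⁴)(+0.69) = 1.3 × 10⁻⁴ → stable
  110–119 m: −αΔT+βΔS = −(1.4 × 10⁻⁴)(-3.0)+(7.6 × 10⁻⁴)(-0.18) = 2.8 × 10⁻⁴ → stable
  119–124 m: −αΔT+βΔS = −(1.4 × 10⁻⁴)(-0.4)+(7.6 × 10⁻⁴)(+0.13) = 1.5 × 10⁻⁴ → stable
  124–201 m: −αΔT+βΔS = −(1.4 × 10⁻⁴)(+3.6)+(7.6 × 10⁻⁴)(-0.56) = -9.3 × 10⁻⁴ → UNSTABLE
The 124–201 m interval has Δρ < 0: lighter water underlies denser water.

124–201 m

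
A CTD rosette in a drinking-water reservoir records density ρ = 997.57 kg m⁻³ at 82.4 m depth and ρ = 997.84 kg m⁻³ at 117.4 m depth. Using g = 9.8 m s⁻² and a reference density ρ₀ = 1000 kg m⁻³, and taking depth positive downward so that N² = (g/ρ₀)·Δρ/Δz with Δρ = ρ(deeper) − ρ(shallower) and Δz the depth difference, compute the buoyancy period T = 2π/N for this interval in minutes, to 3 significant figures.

12.0 min

Δρ = 997.84 − 997.57 = 0.27 kg m⁻³ over Δz = 117.4 − 82.4 = 35 m.
N² = (9.8/1000) × (0.27/35) = 7.5600 × 10⁻⁵ s⁻².
N = √(7.5600 × 10⁻⁵) = 8.6948 × 10⁻³ rad s⁻¹, so T = 2π/N = 722.64 s = 12.044 min ≈ 12.0 min.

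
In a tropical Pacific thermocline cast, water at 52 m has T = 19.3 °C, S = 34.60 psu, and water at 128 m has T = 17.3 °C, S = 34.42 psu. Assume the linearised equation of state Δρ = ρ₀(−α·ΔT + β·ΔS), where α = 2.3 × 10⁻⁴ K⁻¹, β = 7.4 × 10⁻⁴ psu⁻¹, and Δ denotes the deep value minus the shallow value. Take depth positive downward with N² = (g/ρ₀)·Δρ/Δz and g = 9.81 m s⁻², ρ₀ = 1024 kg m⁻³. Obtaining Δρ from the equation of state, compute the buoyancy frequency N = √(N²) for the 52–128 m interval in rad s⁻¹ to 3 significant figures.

6.49 × 10⁻³ rad s⁻¹

ΔT = -2.0 K, ΔS = -0.18 psu (deep − shallow).
Δρ/ρ₀ = −αΔT + βΔS = 4.60 × 10⁻⁴ − 1.332 × 10⁻⁴ = 3.268 × 10⁻⁴, so Δρ ≈ 0.3346 kg m⁻³.
N² = (g/ρ₀)·Δρ/Δz = g·(Δρ/ρ₀)/Δz = 9.81 × 3.268 × 10⁻⁴ / 76 = 4.2183 × 10⁻⁵ s⁻².
N = √(4.2183 × 10⁻⁵) = 6.4948 × 10⁻³ rad s⁻¹ ≈ 6.49 × 10⁻³ rad s⁻¹.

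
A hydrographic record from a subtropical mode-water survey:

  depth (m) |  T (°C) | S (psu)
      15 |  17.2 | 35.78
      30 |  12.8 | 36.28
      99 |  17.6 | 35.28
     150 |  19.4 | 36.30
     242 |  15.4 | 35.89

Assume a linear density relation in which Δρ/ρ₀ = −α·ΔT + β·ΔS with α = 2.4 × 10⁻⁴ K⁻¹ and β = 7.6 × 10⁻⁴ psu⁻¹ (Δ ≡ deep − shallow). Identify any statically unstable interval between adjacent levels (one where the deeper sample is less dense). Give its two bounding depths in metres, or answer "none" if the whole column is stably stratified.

Evaluate Δρ/ρ₀ = −αΔT + βΔS across each adjacent pair:
  15–30 m: −αΔT+βΔS = −(2.4 × 10⁻⁴)(-4.4)+(7.6 × 10⁻⁴)(+0.50) = 1.4 × 10⁻³ → stable
  30–99 m: −αΔT+βΔS = −(2.4 × 10⁻⁴)(+4.8)+(7.6 × 10⁻⁴)(-1.00) = -1.9 × 10⁻³ → UNSTABLE
  99–150 m: −αΔT+βΔS = −(2.4 × 10⁻⁴)(+1.8)+(7.6 × 10⁻⁴)(+1.02) = 3.4 × 10⁻⁴ → stable
  150–242 m: −αΔT+βΔS = −(2.4 × 10⁻⁴)(-4.0)+(7.6 × 10⁻⁴)(-0.41) = 6.5 × 10⁻⁴ → stable
The 30–99 m interval has Δρ < 0: lighter water underlies denser water.

30–99 m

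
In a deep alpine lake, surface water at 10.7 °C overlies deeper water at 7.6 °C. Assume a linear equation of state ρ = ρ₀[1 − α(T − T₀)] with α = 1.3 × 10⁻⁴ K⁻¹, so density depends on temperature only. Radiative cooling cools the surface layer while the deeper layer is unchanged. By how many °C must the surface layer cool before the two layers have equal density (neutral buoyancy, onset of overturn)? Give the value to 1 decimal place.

With temperature the only control, equal density requires T_surf′ = T_deep.
T_surf′ = 7.6 °C.
Cooling required: 10.7 − 7.6 = 3.1 °C.

3.1 °C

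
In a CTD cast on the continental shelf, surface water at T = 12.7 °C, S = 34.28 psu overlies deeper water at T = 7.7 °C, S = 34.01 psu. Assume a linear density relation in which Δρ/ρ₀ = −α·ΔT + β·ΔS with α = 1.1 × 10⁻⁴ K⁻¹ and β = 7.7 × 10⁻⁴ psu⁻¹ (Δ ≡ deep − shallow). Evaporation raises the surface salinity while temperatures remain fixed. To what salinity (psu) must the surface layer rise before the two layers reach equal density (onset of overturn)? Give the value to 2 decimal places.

Neutral buoyancy requires −α(T_deep − T_surf) + β(S_deep − S_surf′) = 0.
S_surf′ = S_deep − (α/β)·ΔT = 34.01 − (1.1 × 10⁻⁴/7.7 × 10⁻⁴)·(-5.0) = 34.7243 psu.
Increase required: 34.7243 − 34.28 = 0.4443 psu.

34.72 psu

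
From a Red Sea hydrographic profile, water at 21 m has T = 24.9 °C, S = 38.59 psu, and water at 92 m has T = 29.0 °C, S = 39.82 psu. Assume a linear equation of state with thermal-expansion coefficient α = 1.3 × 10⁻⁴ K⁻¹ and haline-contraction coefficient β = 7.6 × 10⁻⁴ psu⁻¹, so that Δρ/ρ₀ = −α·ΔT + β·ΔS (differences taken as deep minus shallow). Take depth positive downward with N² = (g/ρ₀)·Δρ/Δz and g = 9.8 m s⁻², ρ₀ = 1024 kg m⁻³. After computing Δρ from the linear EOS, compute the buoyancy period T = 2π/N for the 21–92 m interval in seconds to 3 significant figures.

ΔT = +4.1 K, ΔS = +1.23 psu (deep − shallow).
Δρ/ρ₀ = −αΔT + βΔS = -5.33 × 10⁻⁴ + 9.348 × 10⁻⁴ = 4.018 × 10⁻⁴, so Δρ ≈ 0.4114 kg m⁻³.
N² = (g/ρ₀)·Δρ/Δz = g·(Δρ/ρ₀)/Δz = 9.8 × 4.018 × 10⁻⁴ / 71 = 5.5460 × 10⁻⁵ s⁻².
N = √(5.5460 × 10⁻⁵) = 7.4471 × 10⁻³ rad s⁻¹ → T = 2π/N = 843.71 s ≈ 844 s.

844 s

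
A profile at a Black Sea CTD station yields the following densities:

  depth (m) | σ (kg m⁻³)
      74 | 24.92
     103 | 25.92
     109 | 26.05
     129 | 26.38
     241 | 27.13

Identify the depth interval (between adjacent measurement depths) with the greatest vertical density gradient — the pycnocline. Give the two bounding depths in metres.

74–103 m

Compute the density gradient over each adjacent pair:
  74–103 m: Δρ/Δz = 1.00/29 = 0.034 kg m⁻⁴
  103–109 m: Δρ/Δz = 0.13/6 = 0.022 kg m⁻⁴
  109–129 m: Δρ/Δz = 0.33/20 = 0.017 kg m⁻⁴
  129–241 m: Δρ/Δz = 0.75/112 = 6.7 × 10⁻³ kg m⁻⁴
The largest gradient is in the 74–103 m interval — the pycnocline.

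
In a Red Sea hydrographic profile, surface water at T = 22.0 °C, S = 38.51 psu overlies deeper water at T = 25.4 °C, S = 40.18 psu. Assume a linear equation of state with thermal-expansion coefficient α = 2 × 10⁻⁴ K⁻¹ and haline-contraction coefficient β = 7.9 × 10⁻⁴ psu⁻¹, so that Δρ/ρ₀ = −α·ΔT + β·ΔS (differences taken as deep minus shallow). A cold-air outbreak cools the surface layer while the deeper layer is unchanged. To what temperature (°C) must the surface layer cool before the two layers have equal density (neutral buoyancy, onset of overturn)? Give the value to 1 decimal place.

18.8 °C

Neutral buoyancy requires Δρ = 0, i.e. −α(T_deep − T_surf′) + β(S_deep − S_surf) = 0.
T_surf′ = T_deep − (β/α)·ΔS = 25.4 − (7.9 × 10⁻⁴/2 × 10⁻⁴)·(+1.67) = 18.803 °C.
Cooling required: 22.0 − (18.803) = 3.197 °C.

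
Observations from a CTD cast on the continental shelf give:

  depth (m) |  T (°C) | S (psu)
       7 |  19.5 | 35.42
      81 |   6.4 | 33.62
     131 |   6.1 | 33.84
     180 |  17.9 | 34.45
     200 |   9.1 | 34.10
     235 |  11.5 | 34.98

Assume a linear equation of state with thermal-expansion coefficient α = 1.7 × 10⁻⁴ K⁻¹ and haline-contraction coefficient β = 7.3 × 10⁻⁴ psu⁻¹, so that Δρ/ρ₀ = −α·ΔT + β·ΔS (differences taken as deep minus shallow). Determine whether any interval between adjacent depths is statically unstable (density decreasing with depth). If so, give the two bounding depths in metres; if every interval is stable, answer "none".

131–180 m

Evaluate Δρ/ρ₀ = −αΔT + βΔS across each adjacent pair:
  7–81 m: −αΔT+βΔS = −(1.7 × 10⁻⁴)(-13.1)+(7.3 × 10⁻⁴)(-1.80) = 9.1 × 10⁻⁴ → stable
  81–131 m: −αΔT+βΔS = −(1.7 × 10⁻⁴)(-0.3)+(7.3 × 10⁻⁴)(+0.22) = 2.1 × 10⁻⁴ → stable
  131–180 m: −αΔT+βΔS = −(1.7 × 10⁻⁴)(+11.8)+(7.3 × 10⁻⁴)(+0.61) = -1.6 × 10⁻³ → UNSTABLE
  180–200 m: −αΔT+βΔS = −(1.7 × 10⁻⁴)(-8.8)+(7.3 × 10⁻⁴)(-0.35) = 1.2 × 10⁻³ → stable
  200–235 m: −αΔT+βΔS = −(1.7 × 10⁻⁴)(+2.4)+(7.3 × 10⁻⁴)(+0.88) = 2.3 × 10⁻⁴ → stable
The 131–180 m interval has Δρ < 0: lighter water underlies denser water.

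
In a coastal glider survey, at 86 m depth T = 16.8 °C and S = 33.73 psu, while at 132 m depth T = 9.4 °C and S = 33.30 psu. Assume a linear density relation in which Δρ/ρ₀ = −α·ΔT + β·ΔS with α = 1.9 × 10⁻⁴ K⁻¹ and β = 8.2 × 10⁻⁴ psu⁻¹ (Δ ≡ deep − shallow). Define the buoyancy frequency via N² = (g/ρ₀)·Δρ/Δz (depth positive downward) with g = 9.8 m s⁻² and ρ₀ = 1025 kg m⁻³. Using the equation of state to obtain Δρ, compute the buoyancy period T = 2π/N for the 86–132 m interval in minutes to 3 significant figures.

ΔT = -7.4 K, ΔS = -0.43 psu (deep − shallow).
Δρ/ρ₀ = −αΔT + βΔS = 1.406 × 10⁻³ − 3.526 × 10⁻⁴ = 1.0534 × 10⁻³, so Δρ ≈ 1.080 kg m⁻³.
N² = (g/ρ₀)·Δρ/Δz = g·(Δρ/ρ₀)/Δz = 9.8 × 1.0534 × 10⁻³ / 46 = 2.2442 × 10⁻⁴ s⁻².
N = √(2.2442 × 10⁻⁴) = 0.014981 rad s⁻¹ → T = 2π/N = 419.41 s = 6.9902 min ≈ 6.99 min.

6.99 min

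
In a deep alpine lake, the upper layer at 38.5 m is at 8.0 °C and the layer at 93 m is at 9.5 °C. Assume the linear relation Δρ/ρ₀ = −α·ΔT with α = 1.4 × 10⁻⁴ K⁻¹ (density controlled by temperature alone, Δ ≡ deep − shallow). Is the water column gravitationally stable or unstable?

ΔT = 9.5 − 8.0 = +1.5 K, so Δρ/ρ₀ = −αΔT = -2.10 × 10⁻⁴.
Δρ/ρ₀ < 0, so Δρ < 0: deeper water is lighter → statically unstable; the column would overturn.

unstable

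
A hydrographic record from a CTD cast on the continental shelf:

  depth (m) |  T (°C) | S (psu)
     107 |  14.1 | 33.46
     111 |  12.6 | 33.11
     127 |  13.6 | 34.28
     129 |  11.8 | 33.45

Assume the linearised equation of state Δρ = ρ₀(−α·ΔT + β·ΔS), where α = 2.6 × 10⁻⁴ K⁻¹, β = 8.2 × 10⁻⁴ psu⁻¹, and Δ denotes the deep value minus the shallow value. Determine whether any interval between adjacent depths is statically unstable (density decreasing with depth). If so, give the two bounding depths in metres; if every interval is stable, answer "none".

127–129 m

Evaluate Δρ/ρ₀ = −αΔT + βΔS across each adjacent pair:
  107–111 m: −αΔT+βΔS = −(2.6 × 10⁻⁴)(-1.5)+(8.2 × 10⁻⁴)(-0.35) = 1.0 × 10⁻⁴ → stable
  111–127 m: −αΔT+βΔS = −(2.6 × 10⁻⁴)(+1.0)+(8.2 × 10⁻⁴)(+1.17) = 7.0 × 10⁻⁴ → stable
  127–129 m: −αΔT+βΔS = −(2.6 × 10⁻⁴)(-1.8)+(8.2 × 10⁻⁴)(-0.83) = -2.1 × 10⁻⁴ → UNSTABLE
The 127–129 m interval has Δρ < 0: lighter water underlies denser water.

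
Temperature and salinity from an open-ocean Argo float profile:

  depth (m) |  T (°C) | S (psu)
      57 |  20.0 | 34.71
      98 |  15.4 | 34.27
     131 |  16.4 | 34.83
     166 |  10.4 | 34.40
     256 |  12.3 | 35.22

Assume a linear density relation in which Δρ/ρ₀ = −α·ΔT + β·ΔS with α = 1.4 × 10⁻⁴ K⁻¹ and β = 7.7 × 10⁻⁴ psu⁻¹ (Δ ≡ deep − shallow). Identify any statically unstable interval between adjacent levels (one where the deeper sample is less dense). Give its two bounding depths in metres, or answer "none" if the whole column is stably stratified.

Evaluate Δρ/ρ₀ = −αΔT + βΔS across each adjacent pair:
  57–98 m: −αΔT+βΔS = −(1.4 × 10⁻⁴)(-4.6)+(7.7 × 10⁻⁴)(-0.44) = 3.1 × 10⁻⁴ → stable
  98–131 m: −αΔT+βΔS = −(1.4 × 10⁻⁴)(+1.0)+(7.7 × 10⁻⁴)(+0.56) = 2.9 × 10⁻⁴ → stable
  131–166 m: −αΔT+βΔS = −(1.4 × 10⁻⁴)(-6.0)+(7.7 × 10⁻⁴)(-0.43) = 5.1 × 10⁻⁴ → stable
  166–256 m: −αΔT+βΔS = −(1.4 × 10⁻⁴)(+1.9)+(7.7 × 10⁻⁴)(+0.82) = 3.7 × 10⁻⁴ → stable
Every interval has Δρ > 0: the column is stably stratified throughout.

none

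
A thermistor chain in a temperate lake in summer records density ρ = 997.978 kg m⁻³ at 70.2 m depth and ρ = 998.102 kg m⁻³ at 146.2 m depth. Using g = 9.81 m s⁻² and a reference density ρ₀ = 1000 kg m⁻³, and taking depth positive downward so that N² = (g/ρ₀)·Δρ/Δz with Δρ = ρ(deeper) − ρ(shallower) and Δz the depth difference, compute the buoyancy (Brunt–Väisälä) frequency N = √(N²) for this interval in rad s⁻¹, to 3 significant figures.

Δρ = 998.102 − 997.978 = 0.124 kg m⁻³ over Δz = 146.2 − 70.2 = 76 m.
N² = (9.81/1000) × (0.124/76) = 1.6006 × 10⁻⁵ s⁻².
N = √(1.6006 × 10⁻⁵) = 4.0007 × 10⁻³ rad s⁻¹ ≈ 4.00 × 10⁻³ rad s⁻¹.

4.00 × 10⁻³ rad s⁻¹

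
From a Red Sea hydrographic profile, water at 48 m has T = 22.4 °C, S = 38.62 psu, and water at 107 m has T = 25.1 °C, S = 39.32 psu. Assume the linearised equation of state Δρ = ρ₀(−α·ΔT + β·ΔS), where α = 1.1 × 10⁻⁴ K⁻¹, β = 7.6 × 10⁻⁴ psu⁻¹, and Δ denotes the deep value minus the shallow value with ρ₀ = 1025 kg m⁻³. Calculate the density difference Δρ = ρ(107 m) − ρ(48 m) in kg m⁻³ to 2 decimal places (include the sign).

+0.24 kg m⁻³

ΔT = +2.7 K, ΔS = +0.70 psu (deep − shallow).
Δρ/ρ₀ = −(1.1 × 10⁻⁴)(+2.7) + (7.6 × 10⁻⁴)(+0.70) = 2.35 × 10⁻⁴.
Δρ = 1025 × (2.35 × 10⁻⁴) = +0.24 kg m⁻³.
Positive Δρ: denser below, stable.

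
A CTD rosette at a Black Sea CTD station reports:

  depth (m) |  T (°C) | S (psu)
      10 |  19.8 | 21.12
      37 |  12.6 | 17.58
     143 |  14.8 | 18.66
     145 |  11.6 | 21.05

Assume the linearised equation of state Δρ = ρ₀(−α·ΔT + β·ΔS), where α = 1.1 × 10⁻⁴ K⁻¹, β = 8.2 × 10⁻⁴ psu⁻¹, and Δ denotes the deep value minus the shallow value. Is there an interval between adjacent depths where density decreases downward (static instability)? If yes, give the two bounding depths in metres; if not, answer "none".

Evaluate Δρ/ρ₀ = −αΔT + βΔS across each adjacent pair:
  10–37 m: −αΔT+βΔS = −(1.1 × 10⁻⁴)(-7.2)+(8.2 × 10⁻⁴)(-3.54) = -2.1 × 10⁻³ → UNSTABLE
  37–143 m: −αΔT+βΔS = −(1.1 × 10⁻⁴)(+2.2)+(8.2 × 10⁻⁴)(+1.08) = 6.4 × 10⁻⁴ → stable
  143–145 m: −αΔT+βΔS = −(1.1 × 10⁻⁴)(-3.2)+(8.2 × 10⁻⁴)(+2.39) = 2.3 × 10⁻³ → stable
The 10–37 m interval has Δρ < 0: lighter water underlies denser water.

10–37 m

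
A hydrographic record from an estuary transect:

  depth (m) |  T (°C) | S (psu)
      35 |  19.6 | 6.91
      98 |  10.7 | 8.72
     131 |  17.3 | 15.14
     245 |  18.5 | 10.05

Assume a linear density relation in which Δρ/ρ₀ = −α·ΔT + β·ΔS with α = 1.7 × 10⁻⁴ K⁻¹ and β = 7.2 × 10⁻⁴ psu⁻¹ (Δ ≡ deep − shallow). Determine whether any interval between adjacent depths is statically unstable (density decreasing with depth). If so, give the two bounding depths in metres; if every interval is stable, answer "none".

131–245 m

Evaluate Δρ/ρ₀ = −αΔT + βΔS across each adjacent pair:
  35–98 m: −αΔT+βΔS = −(1.7 × 10⁻⁴)(-8.9)+(7.2 × 10⁻⁴)(+1.81) = 2.8 × 10⁻³ → stable
  98–131 m: −αΔT+βΔS = −(1.7 × 10⁻⁴)(+6.6)+(7.2 × 10⁻⁴)(+6.42) = 3.5 × 10⁻³ → stable
  131–245 m: −αΔT+βΔS = −(1.7 × 10⁻⁴)(+1.2)+(7.2 × 10⁻⁴)(-5.09) = -3.9 × 10⁻³ → UNSTABLE
The 131–245 m interval has Δρ < 0: lighter water underlies denser water.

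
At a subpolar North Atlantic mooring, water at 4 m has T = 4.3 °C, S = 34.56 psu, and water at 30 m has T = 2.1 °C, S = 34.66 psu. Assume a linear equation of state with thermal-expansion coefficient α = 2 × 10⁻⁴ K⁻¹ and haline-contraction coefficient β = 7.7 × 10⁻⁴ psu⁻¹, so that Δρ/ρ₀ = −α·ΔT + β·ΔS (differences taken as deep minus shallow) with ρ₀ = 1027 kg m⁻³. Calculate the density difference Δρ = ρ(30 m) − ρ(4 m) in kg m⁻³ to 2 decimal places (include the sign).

ΔT = -2.2 K, ΔS = +0.10 psu (deep − shallow).
Δρ/ρ₀ = −(2 × 10⁻⁴)(-2.2) + (7.7 × 10⁻⁴)(+0.10) = 5.17 × 10⁻⁴.
Δρ = 1027 × (5.17 × 10⁻⁴) = +0.53 kg m⁻³.
Positive Δρ: denser below, stable.

+0.53 kg m⁻³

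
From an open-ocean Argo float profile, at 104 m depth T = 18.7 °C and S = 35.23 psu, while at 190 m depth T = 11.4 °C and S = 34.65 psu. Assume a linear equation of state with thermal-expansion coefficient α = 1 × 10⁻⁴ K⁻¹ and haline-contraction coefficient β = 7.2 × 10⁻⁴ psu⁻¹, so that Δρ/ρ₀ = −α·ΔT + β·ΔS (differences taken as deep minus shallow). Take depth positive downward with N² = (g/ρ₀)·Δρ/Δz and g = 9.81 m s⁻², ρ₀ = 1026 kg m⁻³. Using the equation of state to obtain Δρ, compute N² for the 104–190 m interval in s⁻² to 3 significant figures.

ΔT = -7.3 K, ΔS = -0.58 psu (deep − shallow).
Δρ/ρ₀ = −αΔT + βΔS = 7.30 × 10⁻⁴ − 4.176 × 10⁻⁴ = 3.124 × 10⁻⁴, so Δρ ≈ 0.3205 kg m⁻³.
N² = (g/ρ₀)·Δρ/Δz = g·(Δρ/ρ₀)/Δz = 9.81 × 3.124 × 10⁻⁴ / 86 = 3.5635 × 10⁻⁵ s⁻² ≈ 3.56 × 10⁻⁵ s⁻².

3.56 × 10⁻⁵ s⁻²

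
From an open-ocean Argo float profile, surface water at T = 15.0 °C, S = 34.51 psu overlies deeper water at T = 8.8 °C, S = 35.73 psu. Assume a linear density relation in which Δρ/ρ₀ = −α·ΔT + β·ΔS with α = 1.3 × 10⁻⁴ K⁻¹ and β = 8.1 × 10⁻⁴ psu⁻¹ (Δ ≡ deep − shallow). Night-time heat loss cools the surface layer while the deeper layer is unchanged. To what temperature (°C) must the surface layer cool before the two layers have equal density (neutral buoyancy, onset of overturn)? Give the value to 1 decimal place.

Neutral buoyancy requires Δρ = 0, i.e. −α(T_deep − T_surf′) + β(S_deep − S_surf) = 0.
T_surf′ = T_deep − (β/α)·ΔS = 8.8 − (8.1 × 10⁻⁴/1.3 × 10⁻⁴)·(+1.22) = 1.198 °C.
Cooling required: 15.0 − (1.198) = 13.802 °C.

1.2 °C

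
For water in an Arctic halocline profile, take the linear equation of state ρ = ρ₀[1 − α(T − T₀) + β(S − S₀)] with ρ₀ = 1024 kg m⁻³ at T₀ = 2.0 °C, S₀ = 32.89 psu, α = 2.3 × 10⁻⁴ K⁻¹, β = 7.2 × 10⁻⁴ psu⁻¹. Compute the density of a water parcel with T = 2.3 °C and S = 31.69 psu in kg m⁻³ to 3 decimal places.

T − T₀ = +0.3 K, S − S₀ = -1.20 psu.
Bracket = 1 − α·(+0.3) + β·(-1.20) = 1 + (-9.33 × 10⁻⁴) = 0.9990670.
ρ = 1024 × 0.9990670 = 1023.045 kg m⁻³.

1023.045 kg m⁻³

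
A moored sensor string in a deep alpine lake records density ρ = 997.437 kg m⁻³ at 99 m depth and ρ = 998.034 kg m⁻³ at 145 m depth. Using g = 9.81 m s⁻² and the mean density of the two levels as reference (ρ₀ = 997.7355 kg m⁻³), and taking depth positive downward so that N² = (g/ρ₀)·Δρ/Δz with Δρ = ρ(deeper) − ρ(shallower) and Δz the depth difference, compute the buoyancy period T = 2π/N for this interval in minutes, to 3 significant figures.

Δρ = 998.034 − 997.437 = 0.597 kg m⁻³ over Δz = 145 − 99 = 46 m.
N² = (9.81/997.7355) × (0.597/46) = 1.2761 × 10⁻⁴ s⁻².
N = √(1.2761 × 10⁻⁴) = 0.011296 rad s⁻¹, so T = 2π/N = 556.23 s = 9.2705 min ≈ 9.27 min.

9.27 min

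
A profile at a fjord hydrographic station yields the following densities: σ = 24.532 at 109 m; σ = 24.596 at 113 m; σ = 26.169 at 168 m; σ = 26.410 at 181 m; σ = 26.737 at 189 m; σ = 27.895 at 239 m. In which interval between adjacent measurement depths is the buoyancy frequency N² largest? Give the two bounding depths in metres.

Compute the density gradient over each adjacent pair:
  109–113 m: Δρ/Δz = 0.064/4 = 0.016 kg m⁻⁴
  113–168 m: Δρ/Δz = 1.573/55 = 0.029 kg m⁻⁴
  168–181 m: Δρ/Δz = 0.241/13 = 0.019 kg m⁻⁴
  181–189 m: Δρ/Δz = 0.327/8 = 0.041 kg m⁻⁴
  189–239 m: Δρ/Δz = 1.158/50 = 0.023 kg m⁻⁴
The largest gradient is in the 181–189 m interval — the pycnocline.

181–189 m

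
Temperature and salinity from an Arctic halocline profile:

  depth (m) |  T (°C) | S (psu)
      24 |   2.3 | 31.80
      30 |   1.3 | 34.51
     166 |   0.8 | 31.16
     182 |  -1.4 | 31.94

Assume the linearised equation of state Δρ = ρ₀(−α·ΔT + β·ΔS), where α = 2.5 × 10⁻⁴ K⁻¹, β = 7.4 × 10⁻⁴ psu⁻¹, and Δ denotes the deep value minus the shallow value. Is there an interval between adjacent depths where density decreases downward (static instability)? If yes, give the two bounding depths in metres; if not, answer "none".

Evaluate Δρ/ρ₀ = −αΔT + βΔS across each adjacent pair:
  24–30 m: −αΔT+βΔS = −(2.5 × 10⁻⁴)(-1.0)+(7.4 × 10⁻⁴)(+2.71) = 2.3 × 10⁻³ → stable
  30–166 m: −αΔT+βΔS = −(2.5 × 10⁻⁴)(-0.5)+(7.4 × 10⁻⁴)(-3.35) = -2.4 × 10⁻³ → UNSTABLE
  166–182 m: −αΔT+βΔS = −(2.5 × 10⁻⁴)(-2.2)+(7.4 × 10⁻⁴)(+0.78) = 1.1 × 10⁻³ → stable
The 30–166 m interval has Δρ < 0: lighter water underlies denser water.

30–166 m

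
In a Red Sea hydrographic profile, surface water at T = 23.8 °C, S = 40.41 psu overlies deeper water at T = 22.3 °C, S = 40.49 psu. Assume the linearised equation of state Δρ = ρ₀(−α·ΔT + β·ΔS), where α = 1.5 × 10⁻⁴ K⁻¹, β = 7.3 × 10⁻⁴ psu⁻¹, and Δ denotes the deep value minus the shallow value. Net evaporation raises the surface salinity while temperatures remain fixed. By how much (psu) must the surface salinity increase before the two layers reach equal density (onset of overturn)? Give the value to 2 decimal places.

Neutral buoyancy requires −α(T_deep − T_surf) + β(S_deep − S_surf′) = 0.
S_surf′ = S_deep − (α/β)·ΔT = 40.49 − (1.5 × 10⁻⁴/7.3 × 10⁻⁴)·(-1.5) = 40.7982 psu.
Increase required: 40.7982 − 40.41 = 0.3882 psu.

0.39 psu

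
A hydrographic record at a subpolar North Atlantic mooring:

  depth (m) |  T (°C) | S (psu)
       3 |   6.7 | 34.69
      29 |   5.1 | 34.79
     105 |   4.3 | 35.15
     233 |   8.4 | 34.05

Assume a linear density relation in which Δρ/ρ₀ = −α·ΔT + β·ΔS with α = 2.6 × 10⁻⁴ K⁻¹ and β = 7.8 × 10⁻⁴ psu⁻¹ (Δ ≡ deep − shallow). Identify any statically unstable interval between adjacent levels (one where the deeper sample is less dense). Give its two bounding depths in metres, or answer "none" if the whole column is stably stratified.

105–233 m

Evaluate Δρ/ρ₀ = −αΔT + βΔS across each adjacent pair:
  3–29 m: −αΔT+βΔS = −(2.6 × 10⁻⁴)(-1.6)+(7.8 × 10⁻⁴)(+0.10) = 4.9 × 10⁻⁴ → stable
  29–105 m: −αΔT+βΔS = −(2.6 × 10⁻⁴)(-0.8)+(7.8 × 10⁻⁴)(+0.36) = 4.9 × 10⁻⁴ → stable
  105–233 m: −αΔT+βΔS = −(2.6 × 10⁻⁴)(+4.1)+(7.8 × 10⁻⁴)(-1.10) = -1.9 × 10⁻³ → UNSTABLE
The 105–233 m interval has Δρ < 0: lighter water underlies denser water.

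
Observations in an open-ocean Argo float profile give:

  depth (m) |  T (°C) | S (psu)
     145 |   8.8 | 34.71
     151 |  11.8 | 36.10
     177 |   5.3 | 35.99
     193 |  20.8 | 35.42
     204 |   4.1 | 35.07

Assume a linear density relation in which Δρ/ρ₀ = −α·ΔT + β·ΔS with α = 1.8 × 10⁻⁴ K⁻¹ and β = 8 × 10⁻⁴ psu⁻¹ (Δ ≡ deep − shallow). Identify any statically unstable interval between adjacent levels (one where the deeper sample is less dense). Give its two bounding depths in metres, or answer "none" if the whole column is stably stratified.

177–193 m

Evaluate Δρ/ρ₀ = −αΔT + βΔS across each adjacent pair:
  145–151 m: −αΔT+βΔS = −(1.8 × 10⁻⁴)(+3.0)+(8 × 10⁻⁴)(+1.39) = 5.7 × 10⁻⁴ → stable
  151–177 m: −αΔT+βΔS = −(1.8 × 10⁻⁴)(-6.5)+(8 × 10⁻⁴)(-0.11) = 1.1 × 10⁻³ → stable
  177–193 m: −αΔT+βΔS = −(1.8 × 10⁻⁴)(+15.5)+(8 × 10⁻⁴)(-0.57) = -3.2 × 10⁻³ → UNSTABLE
  193–204 m: −αΔT+βΔS = −(1.8 × 10⁻⁴)(-16.7)+(8 × 10⁻⁴)(-0.35) = 2.7 × 10⁻³ → stable
The 177–193 m interval has Δρ < 0: lighter water underlies denser water.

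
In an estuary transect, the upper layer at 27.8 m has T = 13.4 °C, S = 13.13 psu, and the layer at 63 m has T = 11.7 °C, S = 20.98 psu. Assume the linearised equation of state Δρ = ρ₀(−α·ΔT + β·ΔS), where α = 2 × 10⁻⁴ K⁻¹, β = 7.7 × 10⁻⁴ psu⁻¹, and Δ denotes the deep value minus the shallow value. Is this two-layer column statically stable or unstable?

stable

ΔT = 11.7 − 13.4 = -1.7 K and ΔS = 20.98 − 13.13 = +7.85 psu (deep − shallow).
−αΔT = 3.40 × 10⁻⁴; βΔS = 6.0445 × 10⁻³; sum Δρ/ρ₀ = 6.3845 × 10⁻³.
Δρ/ρ₀ > 0, so Δρ > 0: deeper water is denser → statically stable.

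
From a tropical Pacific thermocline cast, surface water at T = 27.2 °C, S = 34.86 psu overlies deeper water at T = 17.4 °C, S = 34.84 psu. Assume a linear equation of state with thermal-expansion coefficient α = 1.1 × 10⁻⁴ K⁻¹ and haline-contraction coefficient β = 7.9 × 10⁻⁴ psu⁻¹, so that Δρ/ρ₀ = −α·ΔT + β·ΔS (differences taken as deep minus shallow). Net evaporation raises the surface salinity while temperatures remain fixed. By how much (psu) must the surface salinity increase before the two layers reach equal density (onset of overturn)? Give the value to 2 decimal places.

Neutral buoyancy requires −α(T_deep − T_surf) + β(S_deep − S_surf′) = 0.
S_surf′ = S_deep − (α/β)·ΔT = 34.84 − (1.1 × 10⁻⁴/7.9 × 10⁻⁴)·(-9.8) = 36.2046 psu.
Increase required: 36.2046 − 34.86 = 1.3446 psu.

1.34 psu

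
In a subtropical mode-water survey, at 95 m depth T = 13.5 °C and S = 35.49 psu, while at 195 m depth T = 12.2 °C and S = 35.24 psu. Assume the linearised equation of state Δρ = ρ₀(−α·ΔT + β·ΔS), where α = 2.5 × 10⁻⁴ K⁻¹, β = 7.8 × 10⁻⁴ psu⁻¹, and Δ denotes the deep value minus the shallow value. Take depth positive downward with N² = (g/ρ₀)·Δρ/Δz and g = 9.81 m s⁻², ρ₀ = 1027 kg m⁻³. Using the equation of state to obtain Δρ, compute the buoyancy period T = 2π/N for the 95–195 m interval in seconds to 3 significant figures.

1.76 × 10³ s

ΔT = -1.3 K, ΔS = -0.25 psu (deep − shallow).
Δρ/ρ₀ = −αΔT + βΔS = 3.25 × 10⁻⁴ − 1.95 × 10⁻⁴ = 1.30 × 10⁻⁴, so Δρ ≈ 0.1335 kg m⁻³.
N² = (g/ρ₀)·Δρ/Δz = g·(Δρ/ρ₀)/Δz = 9.81 × 1.30 × 10⁻⁴ / 100 = 1.2753 × 10⁻⁵ s⁻².
N = √(1.2753 × 10⁻⁵) = 3.5711 × 10⁻³ rad s⁻¹ → T = 2π/N = 1.7595 × 10³ s ≈ 1.76 × 10³ s.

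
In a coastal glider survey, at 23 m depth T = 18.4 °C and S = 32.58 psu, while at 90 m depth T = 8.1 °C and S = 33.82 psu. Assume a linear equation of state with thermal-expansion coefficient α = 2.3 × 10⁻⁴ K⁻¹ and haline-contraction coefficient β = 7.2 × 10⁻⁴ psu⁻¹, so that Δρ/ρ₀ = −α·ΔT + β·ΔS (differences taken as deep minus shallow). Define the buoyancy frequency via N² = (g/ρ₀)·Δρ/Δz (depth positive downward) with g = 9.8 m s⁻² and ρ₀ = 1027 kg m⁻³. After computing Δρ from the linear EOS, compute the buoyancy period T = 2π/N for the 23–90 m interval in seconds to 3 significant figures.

ΔT = -10.3 K, ΔS = +1.24 psu (deep − shallow).
Δρ/ρ₀ = −αΔT + βΔS = 2.369 × 10⁻³ + 8.928 × 10⁻⁴ = 3.2618 × 10⁻³, so Δρ ≈ 3.350 kg m⁻³.
N² = (g/ρ₀)·Δρ/Δz = g·(Δρ/ρ₀)/Δz = 9.8 × 3.2618 × 10⁻³ / 67 = 4.7710 × 10⁻⁴ s⁻².
N = √(4.7710 × 10⁻⁴) = 0.021843 rad s⁻¹ → T = 2π/N = 287.65 s ≈ 288 s.

288 s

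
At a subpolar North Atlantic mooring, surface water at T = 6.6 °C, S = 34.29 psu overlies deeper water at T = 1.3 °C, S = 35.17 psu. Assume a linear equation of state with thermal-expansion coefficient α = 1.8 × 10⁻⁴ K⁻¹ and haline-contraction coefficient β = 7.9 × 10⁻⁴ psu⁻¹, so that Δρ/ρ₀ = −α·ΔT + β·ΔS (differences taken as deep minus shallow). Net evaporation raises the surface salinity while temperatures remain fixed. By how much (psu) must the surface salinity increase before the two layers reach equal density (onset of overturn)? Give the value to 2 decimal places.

Neutral buoyancy requires −α(T_deep − T_surf) + β(S_deep − S_surf′) = 0.
S_surf′ = S_deep − (α/β)·ΔT = 35.17 − (1.8 × 10⁻⁴/7.9 × 10⁻⁴)·(-5.3) = 36.3776 psu.
Increase required: 36.3776 − 34.29 = 2.0876 psu.

2.09 psu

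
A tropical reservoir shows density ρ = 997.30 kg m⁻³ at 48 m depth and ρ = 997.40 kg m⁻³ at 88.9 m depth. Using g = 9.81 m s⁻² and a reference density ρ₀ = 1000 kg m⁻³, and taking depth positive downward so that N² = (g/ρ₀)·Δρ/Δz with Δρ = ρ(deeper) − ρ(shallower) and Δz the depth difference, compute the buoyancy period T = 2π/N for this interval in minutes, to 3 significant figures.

21.4 min

Δρ = 997.40 − 997.30 = 0.10 kg m⁻³ over Δz = 88.9 − 48 = 40.9 m.
N² = (9.81/1000) × (0.10/40.9) = 2.3985 × 10⁻⁵ s⁻².
N = √(2.3985 × 10⁻⁵) = 4.8974 × 10⁻³ rad s⁻¹, so T = 2π/N = 1.2830 × 10³ s = 21.383 min ≈ 21.4 min.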